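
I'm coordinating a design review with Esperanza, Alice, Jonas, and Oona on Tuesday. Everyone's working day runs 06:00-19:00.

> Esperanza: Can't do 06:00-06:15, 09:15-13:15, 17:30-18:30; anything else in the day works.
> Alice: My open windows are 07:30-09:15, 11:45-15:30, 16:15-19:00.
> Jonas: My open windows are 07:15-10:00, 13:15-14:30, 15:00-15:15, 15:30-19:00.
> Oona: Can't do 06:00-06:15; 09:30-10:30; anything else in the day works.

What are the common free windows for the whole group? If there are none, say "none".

07:30-09:15, 13:15-14:30, 15:00-15:15, 16:15-17:30, 18:30-19:00

Esperanza free: 06:15-09:15, 13:15-17:30, 18:30-19:00 (invert busy blocks within the working day).
Alice free: 07:30-09:15, 11:45-15:30, 16:15-19:00.
Jonas free: 07:15-10:00, 13:15-14:30, 15:00-15:15, 15:30-19:00.
Oona free: 06:15-09:30, 10:30-19:00 (invert busy blocks within the working day).
Esperanza ∩ Alice: 07:30-09:15, 13:15-15:30, 16:15-17:30, 18:30-19:00.
Esperanza ∩ Alice ∩ Jonas: 07:30-09:15, 13:15-14:30, 15:00-15:15, 16:15-17:30, 18:30-19:00.
Esperanza ∩ Alice ∩ Jonas ∩ Oona: 07:30-09:15, 13:15-14:30, 15:00-15:15, 16:15-17:30, 18:30-19:00.
Those are the intersection windows.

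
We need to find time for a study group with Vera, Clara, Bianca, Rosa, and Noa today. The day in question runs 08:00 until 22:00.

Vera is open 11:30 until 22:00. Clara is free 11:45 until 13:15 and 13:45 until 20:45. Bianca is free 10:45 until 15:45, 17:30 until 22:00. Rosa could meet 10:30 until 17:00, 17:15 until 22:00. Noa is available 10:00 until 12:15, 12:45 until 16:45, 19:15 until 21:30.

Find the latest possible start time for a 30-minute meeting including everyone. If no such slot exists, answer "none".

20:15

Vera ∩ Clara: 11:45-13:15, 13:45-20:45.
Vera ∩ Clara ∩ Bianca: 11:45-13:15, 13:45-15:45, 17:30-20:45.
Vera ∩ Clara ∩ Bianca ∩ Rosa: 11:45-13:15, 13:45-15:45, 17:30-20:45.
Vera ∩ Clara ∩ Bianca ∩ Rosa ∩ Noa: 11:45-12:15, 12:45-13:15, 13:45-15:45, 19:15-20:45.
The last common window of at least 30 minutes is 19:15-20:45; a 30-minute meeting can start as late as 20:15 and still end by 20:45.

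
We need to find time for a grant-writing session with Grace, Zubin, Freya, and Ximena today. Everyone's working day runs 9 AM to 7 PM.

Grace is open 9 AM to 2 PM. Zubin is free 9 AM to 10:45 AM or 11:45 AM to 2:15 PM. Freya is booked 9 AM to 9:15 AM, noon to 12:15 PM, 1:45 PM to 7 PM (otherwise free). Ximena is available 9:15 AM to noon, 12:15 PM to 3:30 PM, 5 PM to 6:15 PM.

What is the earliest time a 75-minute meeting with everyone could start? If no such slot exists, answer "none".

Grace free: 09:00-14:00.
Zubin free: 09:00-10:45, 11:45-14:15.
Freya free: 09:15-12:00, 12:15-13:45 (invert busy blocks within the working day).
Ximena free: 09:15-12:00, 12:15-15:30, 17:00-18:15.
Grace ∩ Zubin: 09:00-10:45, 11:45-14:00.
Grace ∩ Zubin ∩ Freya: 09:15-10:45, 11:45-12:00, 12:15-13:45.
Grace ∩ Zubin ∩ Freya ∩ Ximena: 09:15-10:45, 11:45-12:00, 12:15-13:45.
The first common window of at least 75 minutes is 09:15-10:45, so the earliest start is 09:15.

09:15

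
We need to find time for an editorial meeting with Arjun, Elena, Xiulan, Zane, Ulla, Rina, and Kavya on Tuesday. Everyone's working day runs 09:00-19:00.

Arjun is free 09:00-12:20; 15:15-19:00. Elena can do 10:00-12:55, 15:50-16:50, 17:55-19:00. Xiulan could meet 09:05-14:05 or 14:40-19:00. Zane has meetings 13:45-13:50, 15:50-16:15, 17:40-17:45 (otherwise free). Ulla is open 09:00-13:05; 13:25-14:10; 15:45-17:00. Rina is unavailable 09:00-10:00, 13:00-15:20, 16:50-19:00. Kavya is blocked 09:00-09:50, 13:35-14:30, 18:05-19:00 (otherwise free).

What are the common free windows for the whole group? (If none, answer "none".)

10:00-12:20, 16:15-16:50

Arjun free: 09:00-12:20, 15:15-19:00.
Elena free: 10:00-12:55, 15:50-16:50, 17:55-19:00.
Xiulan free: 09:05-14:05, 14:40-19:00.
Zane free: 09:00-13:45, 13:50-15:50, 16:15-17:40, 17:45-19:00 (invert busy blocks within the working day).
Ulla free: 09:00-13:05, 13:25-14:10, 15:45-17:00.
Rina free: 10:00-13:00, 15:20-16:50 (invert busy blocks within the working day).
Kavya free: 09:50-13:35, 14:30-18:05 (invert busy blocks within the working day).
Arjun ∩ Elena: 10:00-12:20, 15:50-16:50, 17:55-19:00.
Arjun ∩ Elena ∩ Xiulan: 10:00-12:20, 15:50-16:50, 17:55-19:00.
Arjun ∩ Elena ∩ Xiulan ∩ Zane: 10:00-12:20, 16:15-16:50, 17:55-19:00.
Arjun ∩ Elena ∩ Xiulan ∩ Zane ∩ Ulla: 10:00-12:20, 16:15-16:50.
Arjun ∩ Elena ∩ Xiulan ∩ Zane ∩ Ulla ∩ Rina: 10:00-12:20, 16:15-16:50.
Arjun ∩ Elena ∩ Xiulan ∩ Zane ∩ Ulla ∩ Rina ∩ Kavya: 10:00-12:20, 16:15-16:50.
So the common availability across everyone is 10:00-12:20, 16:15-16:50.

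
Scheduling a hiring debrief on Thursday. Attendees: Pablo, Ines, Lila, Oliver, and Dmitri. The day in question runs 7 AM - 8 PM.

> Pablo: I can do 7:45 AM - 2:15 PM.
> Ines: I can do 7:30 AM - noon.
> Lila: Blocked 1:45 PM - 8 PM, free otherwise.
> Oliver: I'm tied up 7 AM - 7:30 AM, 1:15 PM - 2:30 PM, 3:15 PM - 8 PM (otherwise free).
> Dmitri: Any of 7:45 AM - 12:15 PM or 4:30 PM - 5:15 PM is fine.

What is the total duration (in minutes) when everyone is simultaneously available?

Pablo free: 07:45-14:15.
Ines free: 07:30-12:00.
Lila free: 07:00-13:45 (invert busy blocks within the working day).
Oliver free: 07:30-13:15, 14:30-15:15 (invert busy blocks within the working day).
Dmitri free: 07:45-12:15, 16:30-17:15.
Pablo ∩ Ines: 07:45-12:00.
Pablo ∩ Ines ∩ Lila: 07:45-12:00.
Pablo ∩ Ines ∩ Lila ∩ Oliver: 07:45-12:00.
Pablo ∩ Ines ∩ Lila ∩ Oliver ∩ Dmitri: 07:45-12:00.
That's a single block of 255 minutes.

255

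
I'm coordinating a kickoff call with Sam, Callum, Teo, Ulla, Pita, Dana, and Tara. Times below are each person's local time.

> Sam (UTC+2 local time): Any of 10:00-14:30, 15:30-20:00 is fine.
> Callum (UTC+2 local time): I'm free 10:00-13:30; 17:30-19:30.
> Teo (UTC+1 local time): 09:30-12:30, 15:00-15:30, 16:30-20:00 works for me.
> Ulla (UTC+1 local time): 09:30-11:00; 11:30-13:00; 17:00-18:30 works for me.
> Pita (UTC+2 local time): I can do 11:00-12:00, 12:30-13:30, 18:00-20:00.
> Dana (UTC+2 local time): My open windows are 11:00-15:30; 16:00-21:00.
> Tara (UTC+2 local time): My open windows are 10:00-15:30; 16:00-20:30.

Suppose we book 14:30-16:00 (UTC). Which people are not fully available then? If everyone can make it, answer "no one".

Sam in UTC: 08:00-12:30, 13:30-18:00 (subtract 2h to convert from UTC+2).
Callum in UTC: 08:00-11:30, 15:30-17:30 (subtract 2h to convert from UTC+2).
Teo in UTC: 08:30-11:30, 14:00-14:30, 15:30-19:00 (subtract 1h to convert from UTC+1).
Ulla in UTC: 08:30-10:00, 10:30-12:00, 16:00-17:30 (subtract 1h to convert from UTC+1).
Pita in UTC: 09:00-10:00, 10:30-11:30, 16:00-18:00 (subtract 2h to convert from UTC+2).
Dana in UTC: 09:00-13:30, 14:00-19:00 (subtract 2h to convert from UTC+2).
Tara in UTC: 08:00-13:30, 14:00-18:30 (subtract 2h to convert from UTC+2).
Sam: free for 14:30-16:00. Callum: not fully free for 14:30-16:00. Teo: not fully free for 14:30-16:00. Ulla: not fully free for 14:30-16:00. Pita: not fully free for 14:30-16:00. Dana: free for 14:30-16:00. Tara: free for 14:30-16:00.

Callum, Pita, Teo, Ulla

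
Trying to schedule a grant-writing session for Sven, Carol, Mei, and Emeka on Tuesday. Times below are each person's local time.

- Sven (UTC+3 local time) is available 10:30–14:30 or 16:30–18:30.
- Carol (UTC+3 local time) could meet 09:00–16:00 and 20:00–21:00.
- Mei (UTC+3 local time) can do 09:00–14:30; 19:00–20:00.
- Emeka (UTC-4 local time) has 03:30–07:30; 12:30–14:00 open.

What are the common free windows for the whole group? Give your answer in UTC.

07:30-11:30

Sven in UTC: 07:30-11:30, 13:30-15:30 (subtract 3h to convert from UTC+3).
Carol in UTC: 06:00-13:00, 17:00-18:00 (subtract 3h to convert from UTC+3).
Mei in UTC: 06:00-11:30, 16:00-17:00 (subtract 3h to convert from UTC+3).
Emeka in UTC: 07:30-11:30, 16:30-18:00 (add 4h to convert from UTC-4).
Sven ∩ Carol: 07:30-11:30.
Sven ∩ Carol ∩ Mei: 07:30-11:30.
Sven ∩ Carol ∩ Mei ∩ Emeka: 07:30-11:30.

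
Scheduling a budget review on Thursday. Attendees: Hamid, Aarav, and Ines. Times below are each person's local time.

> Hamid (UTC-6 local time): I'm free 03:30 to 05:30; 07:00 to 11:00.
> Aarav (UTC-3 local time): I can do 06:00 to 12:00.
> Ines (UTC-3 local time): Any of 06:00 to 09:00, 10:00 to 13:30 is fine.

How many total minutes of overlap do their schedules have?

Hamid in UTC: 09:30-11:30, 13:00-17:00 (add 6h to convert from UTC-6).
Aarav in UTC: 09:00-15:00 (add 3h to convert from UTC-3).
Ines in UTC: 09:00-12:00, 13:00-16:30 (add 3h to convert from UTC-3).
Hamid ∩ Aarav: 09:30-11:30, 13:00-15:00.
Hamid ∩ Aarav ∩ Ines: 09:30-11:30, 13:00-15:00.
Summing the common windows: 120 + 120 = 240 minutes.

240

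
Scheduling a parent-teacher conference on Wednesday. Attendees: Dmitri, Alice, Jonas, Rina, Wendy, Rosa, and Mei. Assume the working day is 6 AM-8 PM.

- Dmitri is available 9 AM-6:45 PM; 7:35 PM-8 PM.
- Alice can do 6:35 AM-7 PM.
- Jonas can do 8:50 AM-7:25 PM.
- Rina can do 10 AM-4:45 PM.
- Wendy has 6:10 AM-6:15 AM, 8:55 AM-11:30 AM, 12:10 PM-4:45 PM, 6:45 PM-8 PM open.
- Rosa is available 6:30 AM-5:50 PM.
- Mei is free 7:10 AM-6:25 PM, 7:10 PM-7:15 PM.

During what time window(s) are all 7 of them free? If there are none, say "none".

10:00-11:30, 12:10-16:45

Dmitri ∩ Alice: 09:00-18:45.
Dmitri ∩ Alice ∩ Jonas: 09:00-18:45.
Dmitri ∩ Alice ∩ Jonas ∩ Rina: 10:00-16:45.
Dmitri ∩ Alice ∩ Jonas ∩ Rina ∩ Wendy: 10:00-11:30, 12:10-16:45.
Dmitri ∩ Alice ∩ Jonas ∩ Rina ∩ Wendy ∩ Rosa: 10:00-11:30, 12:10-16:45.
Dmitri ∩ Alice ∩ Jonas ∩ Rina ∩ Wendy ∩ Rosa ∩ Mei: 10:00-11:30, 12:10-16:45.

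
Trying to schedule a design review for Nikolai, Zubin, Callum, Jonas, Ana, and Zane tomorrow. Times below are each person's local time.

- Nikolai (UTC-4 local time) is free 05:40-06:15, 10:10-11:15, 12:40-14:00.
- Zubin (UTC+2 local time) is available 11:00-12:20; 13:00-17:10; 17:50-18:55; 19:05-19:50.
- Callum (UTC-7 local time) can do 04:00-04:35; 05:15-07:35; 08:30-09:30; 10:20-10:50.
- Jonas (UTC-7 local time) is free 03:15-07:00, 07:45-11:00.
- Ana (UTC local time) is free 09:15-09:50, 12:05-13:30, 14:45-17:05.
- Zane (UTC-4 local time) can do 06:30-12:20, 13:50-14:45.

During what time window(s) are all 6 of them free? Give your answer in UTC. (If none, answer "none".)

none

Nikolai in UTC: 09:40-10:15, 14:10-15:15, 16:40-18:00 (add 4h to convert from UTC-4).
Zubin in UTC: 09:00-10:20, 11:00-15:10, 15:50-16:55, 17:05-17:50 (subtract 2h to convert from UTC+2).
Callum in UTC: 11:00-11:35, 12:15-14:35, 15:30-16:30, 17:20-17:50 (add 7h to convert from UTC-7).
Jonas in UTC: 10:15-14:00, 14:45-18:00 (add 7h to convert from UTC-7).
Ana in UTC: 09:15-09:50, 12:05-13:30, 14:45-17:05.
Zane in UTC: 10:30-16:20, 17:50-18:45 (add 4h to convert from UTC-4).
Nikolai ∩ Zubin: 09:40-10:15, 14:10-15:10, 16:40-16:55, 17:05-17:50.
Nikolai ∩ Zubin ∩ Callum: 14:10-14:35, 17:20-17:50.
Nikolai ∩ Zubin ∩ Callum ∩ Jonas: 17:20-17:50.
Nikolai ∩ Zubin ∩ Callum ∩ Jonas ∩ Ana: ∅.
Nikolai ∩ Zubin ∩ Callum ∩ Jonas ∩ Ana ∩ Zane: ∅.
There is no time when everyone is free.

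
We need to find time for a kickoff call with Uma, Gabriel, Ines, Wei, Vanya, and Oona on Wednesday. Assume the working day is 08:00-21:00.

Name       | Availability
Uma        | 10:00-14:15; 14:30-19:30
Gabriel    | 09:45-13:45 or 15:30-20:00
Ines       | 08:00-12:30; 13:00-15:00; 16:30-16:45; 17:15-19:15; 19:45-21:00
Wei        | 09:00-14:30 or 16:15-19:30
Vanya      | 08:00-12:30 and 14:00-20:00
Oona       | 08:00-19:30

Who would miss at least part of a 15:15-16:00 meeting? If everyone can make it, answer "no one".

Gabriel, Ines, Wei

Uma: free for 15:15-16:00. Gabriel: not fully free for 15:15-16:00. Ines: not fully free for 15:15-16:00. Wei: not fully free for 15:15-16:00. Vanya: free for 15:15-16:00. Oona: free for 15:15-16:00.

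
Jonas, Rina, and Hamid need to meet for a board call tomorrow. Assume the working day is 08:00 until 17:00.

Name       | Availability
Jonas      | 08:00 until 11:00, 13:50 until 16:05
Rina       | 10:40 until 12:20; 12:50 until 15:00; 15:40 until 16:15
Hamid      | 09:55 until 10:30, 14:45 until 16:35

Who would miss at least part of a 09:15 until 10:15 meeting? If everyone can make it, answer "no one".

Jonas: free for 09:15-10:15. Rina: not fully free for 09:15-10:15. Hamid: not fully free for 09:15-10:15.

Hamid, Rina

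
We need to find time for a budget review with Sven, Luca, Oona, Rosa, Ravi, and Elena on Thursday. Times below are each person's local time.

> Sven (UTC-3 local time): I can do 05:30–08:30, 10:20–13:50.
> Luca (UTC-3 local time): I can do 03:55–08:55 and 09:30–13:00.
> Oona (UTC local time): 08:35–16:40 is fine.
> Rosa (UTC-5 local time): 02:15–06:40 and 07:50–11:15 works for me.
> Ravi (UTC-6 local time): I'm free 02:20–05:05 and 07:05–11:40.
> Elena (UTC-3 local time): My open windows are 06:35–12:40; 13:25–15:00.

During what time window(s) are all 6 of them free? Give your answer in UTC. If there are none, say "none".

Sven in UTC: 08:30-11:30, 13:20-16:50 (add 3h to convert from UTC-3).
Luca in UTC: 06:55-11:55, 12:30-16:00 (add 3h to convert from UTC-3).
Oona in UTC: 08:35-16:40.
Rosa in UTC: 07:15-11:40, 12:50-16:15 (add 5h to convert from UTC-5).
Ravi in UTC: 08:20-11:05, 13:05-17:40 (add 6h to convert from UTC-6).
Elena in UTC: 09:35-15:40, 16:25-18:00 (add 3h to convert from UTC-3).
Sven ∩ Luca: 08:30-11:30, 13:20-16:00.
Sven ∩ Luca ∩ Oona: 08:35-11:30, 13:20-16:00.
Sven ∩ Luca ∩ Oona ∩ Rosa: 08:35-11:30, 13:20-16:00.
Sven ∩ Luca ∩ Oona ∩ Rosa ∩ Ravi: 08:35-11:05, 13:20-16:00.
Sven ∩ Luca ∩ Oona ∩ Rosa ∩ Ravi ∩ Elena: 09:35-11:05, 13:20-15:40.

09:35-11:05, 13:20-15:40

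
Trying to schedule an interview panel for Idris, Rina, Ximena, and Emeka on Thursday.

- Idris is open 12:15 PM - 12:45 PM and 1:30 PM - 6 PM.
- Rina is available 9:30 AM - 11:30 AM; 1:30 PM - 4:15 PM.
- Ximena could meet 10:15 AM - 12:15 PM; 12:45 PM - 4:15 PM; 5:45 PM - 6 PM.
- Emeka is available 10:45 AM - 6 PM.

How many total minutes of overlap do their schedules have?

Idris ∩ Rina: 13:30-16:15.
Idris ∩ Rina ∩ Ximena: 13:30-16:15.
Idris ∩ Rina ∩ Ximena ∩ Emeka: 13:30-16:15.
Those are the intersection windows.
That's a single block of 165 minutes.

165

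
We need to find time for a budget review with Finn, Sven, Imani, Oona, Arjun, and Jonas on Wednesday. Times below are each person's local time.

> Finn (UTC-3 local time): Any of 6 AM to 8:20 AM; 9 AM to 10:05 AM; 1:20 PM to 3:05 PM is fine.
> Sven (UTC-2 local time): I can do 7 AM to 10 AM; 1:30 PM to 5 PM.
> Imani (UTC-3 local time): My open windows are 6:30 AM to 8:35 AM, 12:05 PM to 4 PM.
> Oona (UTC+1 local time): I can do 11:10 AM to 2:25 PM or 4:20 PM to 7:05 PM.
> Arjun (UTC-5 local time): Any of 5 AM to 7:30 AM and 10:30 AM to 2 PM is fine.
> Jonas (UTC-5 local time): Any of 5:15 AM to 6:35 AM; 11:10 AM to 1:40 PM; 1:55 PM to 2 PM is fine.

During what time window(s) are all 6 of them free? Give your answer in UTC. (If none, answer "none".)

Finn in UTC: 09:00-11:20, 12:00-13:05, 16:20-18:05 (add 3h to convert from UTC-3).
Sven in UTC: 09:00-12:00, 15:30-19:00 (add 2h to convert from UTC-2).
Imani in UTC: 09:30-11:35, 15:05-19:00 (add 3h to convert from UTC-3).
Oona in UTC: 10:10-13:25, 15:20-18:05 (subtract 1h to convert from UTC+1).
Arjun in UTC: 10:00-12:30, 15:30-19:00 (add 5h to convert from UTC-5).
Jonas in UTC: 10:15-11:35, 16:10-18:40, 18:55-19:00 (add 5h to convert from UTC-5).
Finn ∩ Sven: 09:00-11:20, 16:20-18:05.
Finn ∩ Sven ∩ Imani: 09:30-11:20, 16:20-18:05.
Finn ∩ Sven ∩ Imani ∩ Oona: 10:10-11:20, 16:20-18:05.
Finn ∩ Sven ∩ Imani ∩ Oona ∩ Arjun: 10:10-11:20, 16:20-18:05.
Finn ∩ Sven ∩ Imani ∩ Oona ∩ Arjun ∩ Jonas: 10:15-11:20, 16:20-18:05.
So the common availability across everyone is 10:15-11:20, 16:20-18:05.

10:15-11:20, 16:20-18:05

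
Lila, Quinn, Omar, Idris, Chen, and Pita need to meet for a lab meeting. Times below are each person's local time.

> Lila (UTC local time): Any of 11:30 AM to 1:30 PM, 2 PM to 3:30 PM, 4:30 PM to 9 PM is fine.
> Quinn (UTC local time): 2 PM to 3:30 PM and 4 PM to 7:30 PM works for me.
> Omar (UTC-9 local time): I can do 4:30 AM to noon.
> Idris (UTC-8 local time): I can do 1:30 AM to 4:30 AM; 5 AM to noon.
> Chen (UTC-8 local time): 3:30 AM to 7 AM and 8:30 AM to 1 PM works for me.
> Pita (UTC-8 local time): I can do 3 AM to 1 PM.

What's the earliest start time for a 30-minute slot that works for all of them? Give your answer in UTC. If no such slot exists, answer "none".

Lila in UTC: 11:30-13:30, 14:00-15:30, 16:30-21:00.
Quinn in UTC: 14:00-15:30, 16:00-19:30.
Omar in UTC: 13:30-21:00 (add 9h to convert from UTC-9).
Idris in UTC: 09:30-12:30, 13:00-20:00 (add 8h to convert from UTC-8).
Chen in UTC: 11:30-15:00, 16:30-21:00 (add 8h to convert from UTC-8).
Pita in UTC: 11:00-21:00 (add 8h to convert from UTC-8).
Lila ∩ Quinn: 14:00-15:30, 16:30-19:30.
Lila ∩ Quinn ∩ Omar: 14:00-15:30, 16:30-19:30.
Lila ∩ Quinn ∩ Omar ∩ Idris: 14:00-15:30, 16:30-19:30.
Lila ∩ Quinn ∩ Omar ∩ Idris ∩ Chen: 14:00-15:00, 16:30-19:30.
Lila ∩ Quinn ∩ Omar ∩ Idris ∩ Chen ∩ Pita: 14:00-15:00, 16:30-19:30.
The first common window of at least 30 minutes is 14:00-15:00, so the earliest start is 14:00.

14:00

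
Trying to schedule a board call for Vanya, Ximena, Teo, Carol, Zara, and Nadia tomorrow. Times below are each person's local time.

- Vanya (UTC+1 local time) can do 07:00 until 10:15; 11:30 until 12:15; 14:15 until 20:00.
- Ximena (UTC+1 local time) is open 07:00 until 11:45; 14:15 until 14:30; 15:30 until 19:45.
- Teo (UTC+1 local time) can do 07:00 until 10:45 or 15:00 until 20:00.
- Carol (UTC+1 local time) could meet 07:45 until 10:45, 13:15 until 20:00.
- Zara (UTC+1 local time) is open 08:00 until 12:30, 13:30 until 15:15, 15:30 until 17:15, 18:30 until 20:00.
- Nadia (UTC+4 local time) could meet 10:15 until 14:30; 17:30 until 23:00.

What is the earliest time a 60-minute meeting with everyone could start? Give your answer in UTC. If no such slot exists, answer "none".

07:00

Vanya in UTC: 06:00-09:15, 10:30-11:15, 13:15-19:00 (subtract 1h to convert from UTC+1).
Ximena in UTC: 06:00-10:45, 13:15-13:30, 14:30-18:45 (subtract 1h to convert from UTC+1).
Teo in UTC: 06:00-09:45, 14:00-19:00 (subtract 1h to convert from UTC+1).
Carol in UTC: 06:45-09:45, 12:15-19:00 (subtract 1h to convert from UTC+1).
Zara in UTC: 07:00-11:30, 12:30-14:15, 14:30-16:15, 17:30-19:00 (subtract 1h to convert from UTC+1).
Nadia in UTC: 06:15-10:30, 13:30-19:00 (subtract 4h to convert from UTC+4).
Vanya ∩ Ximena: 06:00-09:15, 10:30-10:45, 13:15-13:30, 14:30-18:45.
Vanya ∩ Ximena ∩ Teo: 06:00-09:15, 14:30-18:45.
Vanya ∩ Ximena ∩ Teo ∩ Carol: 06:45-09:15, 14:30-18:45.
Vanya ∩ Ximena ∩ Teo ∩ Carol ∩ Zara: 07:00-09:15, 14:30-16:15, 17:30-18:45.
Vanya ∩ Ximena ∩ Teo ∩ Carol ∩ Zara ∩ Nadia: 07:00-09:15, 14:30-16:15, 17:30-18:45.
The first common window of at least 60 minutes is 07:00-09:15, so the earliest start is 07:00.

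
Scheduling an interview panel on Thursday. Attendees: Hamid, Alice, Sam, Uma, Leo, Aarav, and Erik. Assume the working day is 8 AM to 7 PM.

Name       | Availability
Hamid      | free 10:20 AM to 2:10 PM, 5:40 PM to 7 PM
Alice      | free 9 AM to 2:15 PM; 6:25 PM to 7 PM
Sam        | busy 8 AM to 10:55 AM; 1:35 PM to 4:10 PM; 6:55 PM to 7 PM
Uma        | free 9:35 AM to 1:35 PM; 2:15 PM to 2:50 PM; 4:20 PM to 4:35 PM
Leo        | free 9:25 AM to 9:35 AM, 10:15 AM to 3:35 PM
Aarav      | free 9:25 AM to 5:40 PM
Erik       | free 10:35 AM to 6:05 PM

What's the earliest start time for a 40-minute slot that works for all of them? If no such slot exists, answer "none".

Hamid free: 10:20-14:10, 17:40-19:00.
Alice free: 09:00-14:15, 18:25-19:00.
Sam free: 10:55-13:35, 16:10-18:55 (invert busy blocks within the working day).
Uma free: 09:35-13:35, 14:15-14:50, 16:20-16:35.
Leo free: 09:25-09:35, 10:15-15:35.
Aarav free: 09:25-17:40.
Erik free: 10:35-18:05.
Hamid ∩ Alice: 10:20-14:10, 18:25-19:00.
Hamid ∩ Alice ∩ Sam: 10:55-13:35, 18:25-18:55.
Hamid ∩ Alice ∩ Sam ∩ Uma: 10:55-13:35.
Hamid ∩ Alice ∩ Sam ∩ Uma ∩ Leo: 10:55-13:35.
Hamid ∩ Alice ∩ Sam ∩ Uma ∩ Leo ∩ Aarav: 10:55-13:35.
Hamid ∩ Alice ∩ Sam ∩ Uma ∩ Leo ∩ Aarav ∩ Erik: 10:55-13:35.
So the common availability across everyone is 10:55-13:35.
The first common window of at least 40 minutes is 10:55-13:35, so the earliest start is 10:55.

10:55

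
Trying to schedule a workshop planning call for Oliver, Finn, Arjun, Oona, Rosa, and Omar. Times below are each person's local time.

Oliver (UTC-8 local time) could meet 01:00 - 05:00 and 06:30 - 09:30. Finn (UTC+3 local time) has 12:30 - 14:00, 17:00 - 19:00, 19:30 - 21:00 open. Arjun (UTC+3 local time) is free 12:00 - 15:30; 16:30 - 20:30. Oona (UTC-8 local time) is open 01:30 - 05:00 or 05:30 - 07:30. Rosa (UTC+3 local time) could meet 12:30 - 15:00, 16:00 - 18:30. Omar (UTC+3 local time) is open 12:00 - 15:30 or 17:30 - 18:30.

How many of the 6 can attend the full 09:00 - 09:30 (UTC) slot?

3

Oliver in UTC: 09:00-13:00, 14:30-17:30 (add 8h to convert from UTC-8).
Finn in UTC: 09:30-11:00, 14:00-16:00, 16:30-18:00 (subtract 3h to convert from UTC+3).
Arjun in UTC: 09:00-12:30, 13:30-17:30 (subtract 3h to convert from UTC+3).
Oona in UTC: 09:30-13:00, 13:30-15:30 (add 8h to convert from UTC-8).
Rosa in UTC: 09:30-12:00, 13:00-15:30 (subtract 3h to convert from UTC+3).
Omar in UTC: 09:00-12:30, 14:30-15:30 (subtract 3h to convert from UTC+3).
Oliver, Arjun, and Omar can make the full 09:00-09:30 slot — that's 3.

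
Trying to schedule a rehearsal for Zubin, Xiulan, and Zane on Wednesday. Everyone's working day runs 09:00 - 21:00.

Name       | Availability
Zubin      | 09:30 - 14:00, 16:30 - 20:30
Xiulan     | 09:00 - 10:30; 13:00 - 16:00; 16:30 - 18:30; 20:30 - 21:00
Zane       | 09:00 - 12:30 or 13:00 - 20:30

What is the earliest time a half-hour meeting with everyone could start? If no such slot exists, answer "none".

09:30

Zubin ∩ Xiulan: 09:30-10:30, 13:00-14:00, 16:30-18:30.
Zubin ∩ Xiulan ∩ Zane: 09:30-10:30, 13:00-14:00, 16:30-18:30.
The first common window of at least 30 minutes is 09:30-10:30, so the earliest start is 09:30.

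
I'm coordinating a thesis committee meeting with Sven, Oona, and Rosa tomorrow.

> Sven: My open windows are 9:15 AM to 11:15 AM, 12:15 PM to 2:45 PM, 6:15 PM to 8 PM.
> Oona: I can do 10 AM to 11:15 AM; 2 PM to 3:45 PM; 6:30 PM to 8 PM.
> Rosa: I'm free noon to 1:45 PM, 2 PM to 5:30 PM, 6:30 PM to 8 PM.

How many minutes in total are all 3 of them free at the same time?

135

Sven ∩ Oona: 10:00-11:15, 14:00-14:45, 18:30-20:00.
Sven ∩ Oona ∩ Rosa: 14:00-14:45, 18:30-20:00.
Summing the common windows: 45 + 90 = 135 minutes.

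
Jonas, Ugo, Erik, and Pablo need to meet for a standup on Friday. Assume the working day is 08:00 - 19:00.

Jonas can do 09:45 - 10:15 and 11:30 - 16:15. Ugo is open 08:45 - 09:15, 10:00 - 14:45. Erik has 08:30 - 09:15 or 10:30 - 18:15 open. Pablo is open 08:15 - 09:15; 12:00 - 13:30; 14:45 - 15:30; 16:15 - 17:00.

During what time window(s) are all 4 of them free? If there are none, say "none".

12:00-13:30

Jonas ∩ Ugo: 10:00-10:15, 11:30-14:45.
Jonas ∩ Ugo ∩ Erik: 11:30-14:45.
Jonas ∩ Ugo ∩ Erik ∩ Pablo: 12:00-13:30.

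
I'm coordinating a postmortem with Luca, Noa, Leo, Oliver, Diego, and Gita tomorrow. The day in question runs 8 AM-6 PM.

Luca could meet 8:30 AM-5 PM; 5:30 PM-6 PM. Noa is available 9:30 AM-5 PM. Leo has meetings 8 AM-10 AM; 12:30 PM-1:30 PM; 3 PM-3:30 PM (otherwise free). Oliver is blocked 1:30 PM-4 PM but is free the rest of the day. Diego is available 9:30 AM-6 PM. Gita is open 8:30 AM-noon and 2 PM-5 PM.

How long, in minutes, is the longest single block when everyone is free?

Luca free: 08:30-17:00, 17:30-18:00.
Noa free: 09:30-17:00.
Leo free: 10:00-12:30, 13:30-15:00, 15:30-18:00 (invert busy blocks within the working day).
Oliver free: 08:00-13:30, 16:00-18:00 (invert busy blocks within the working day).
Diego free: 09:30-18:00.
Gita free: 08:30-12:00, 14:00-17:00.
Luca ∩ Noa: 09:30-17:00.
Luca ∩ Noa ∩ Leo: 10:00-12:30, 13:30-15:00, 15:30-17:00.
Luca ∩ Noa ∩ Leo ∩ Oliver: 10:00-12:30, 16:00-17:00.
Luca ∩ Noa ∩ Leo ∩ Oliver ∩ Diego: 10:00-12:30, 16:00-17:00.
Luca ∩ Noa ∩ Leo ∩ Oliver ∩ Diego ∩ Gita: 10:00-12:00, 16:00-17:00.
The longest is 10:00-12:00 at 120 minutes.

120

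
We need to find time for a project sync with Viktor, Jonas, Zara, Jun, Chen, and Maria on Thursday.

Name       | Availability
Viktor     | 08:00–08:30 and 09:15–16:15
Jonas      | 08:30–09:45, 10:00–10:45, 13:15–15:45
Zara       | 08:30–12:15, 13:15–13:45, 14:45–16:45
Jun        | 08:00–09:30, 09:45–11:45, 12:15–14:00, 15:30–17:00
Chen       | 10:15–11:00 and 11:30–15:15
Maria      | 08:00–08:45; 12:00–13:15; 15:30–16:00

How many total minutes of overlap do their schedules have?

Viktor ∩ Jonas: 09:15-09:45, 10:00-10:45, 13:15-15:45.
Viktor ∩ Jonas ∩ Zara: 09:15-09:45, 10:00-10:45, 13:15-13:45, 14:45-15:45.
Viktor ∩ Jonas ∩ Zara ∩ Jun: 09:15-09:30, 10:00-10:45, 13:15-13:45, 15:30-15:45.
Viktor ∩ Jonas ∩ Zara ∩ Jun ∩ Chen: 10:15-10:45, 13:15-13:45.
Viktor ∩ Jonas ∩ Zara ∩ Jun ∩ Chen ∩ Maria: ∅.
There is no time when everyone is free.
There is no common window, so the total is 0 minutes.

0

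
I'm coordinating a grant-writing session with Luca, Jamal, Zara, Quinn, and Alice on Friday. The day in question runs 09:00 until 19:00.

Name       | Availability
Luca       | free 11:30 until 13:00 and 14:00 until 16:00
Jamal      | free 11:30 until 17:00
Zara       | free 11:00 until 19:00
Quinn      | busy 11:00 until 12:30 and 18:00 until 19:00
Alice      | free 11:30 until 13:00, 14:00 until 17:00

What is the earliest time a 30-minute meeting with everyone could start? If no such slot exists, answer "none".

12:30

Luca free: 11:30-13:00, 14:00-16:00.
Jamal free: 11:30-17:00.
Zara free: 11:00-19:00.
Quinn free: 09:00-11:00, 12:30-18:00 (invert busy blocks within the working day).
Alice free: 11:30-13:00, 14:00-17:00.
Luca ∩ Jamal: 11:30-13:00, 14:00-16:00.
Luca ∩ Jamal ∩ Zara: 11:30-13:00, 14:00-16:00.
Luca ∩ Jamal ∩ Zara ∩ Quinn: 12:30-13:00, 14:00-16:00.
Luca ∩ Jamal ∩ Zara ∩ Quinn ∩ Alice: 12:30-13:00, 14:00-16:00.
The first common window of at least 30 minutes is 12:30-13:00, so the earliest start is 12:30.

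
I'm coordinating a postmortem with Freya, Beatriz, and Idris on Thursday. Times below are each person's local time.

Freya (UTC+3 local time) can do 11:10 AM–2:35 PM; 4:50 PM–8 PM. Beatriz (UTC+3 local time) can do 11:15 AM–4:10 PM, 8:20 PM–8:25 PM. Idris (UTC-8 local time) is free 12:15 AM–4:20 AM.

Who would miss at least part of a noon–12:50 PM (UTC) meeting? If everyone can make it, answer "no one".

Freya in UTC: 08:10-11:35, 13:50-17:00 (subtract 3h to convert from UTC+3).
Beatriz in UTC: 08:15-13:10, 17:20-17:25 (subtract 3h to convert from UTC+3).
Idris in UTC: 08:15-12:20 (add 8h to convert from UTC-8).
Freya: not fully free for 12:00-12:50. Beatriz: free for 12:00-12:50. Idris: not fully free for 12:00-12:50.

Freya, Idris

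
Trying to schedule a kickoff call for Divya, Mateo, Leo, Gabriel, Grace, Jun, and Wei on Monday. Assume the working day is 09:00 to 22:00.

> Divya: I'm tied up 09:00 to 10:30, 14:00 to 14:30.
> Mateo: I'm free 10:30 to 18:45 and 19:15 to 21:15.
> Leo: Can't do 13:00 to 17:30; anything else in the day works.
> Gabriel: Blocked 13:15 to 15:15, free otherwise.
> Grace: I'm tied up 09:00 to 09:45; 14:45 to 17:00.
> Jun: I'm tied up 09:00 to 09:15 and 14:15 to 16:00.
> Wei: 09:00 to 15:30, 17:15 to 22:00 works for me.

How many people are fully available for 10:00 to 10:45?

Divya free: 10:30-14:00, 14:30-22:00 (invert busy blocks within the working day).
Mateo free: 10:30-18:45, 19:15-21:15.
Leo free: 09:00-13:00, 17:30-22:00 (invert busy blocks within the working day).
Gabriel free: 09:00-13:15, 15:15-22:00 (invert busy blocks within the working day).
Grace free: 09:45-14:45, 17:00-22:00 (invert busy blocks within the working day).
Jun free: 09:15-14:15, 16:00-22:00 (invert busy blocks within the working day).
Wei free: 09:00-15:30, 17:15-22:00.
Leo, Gabriel, Grace, Jun, and Wei can make the full 10:00-10:45 slot — that's 5.

5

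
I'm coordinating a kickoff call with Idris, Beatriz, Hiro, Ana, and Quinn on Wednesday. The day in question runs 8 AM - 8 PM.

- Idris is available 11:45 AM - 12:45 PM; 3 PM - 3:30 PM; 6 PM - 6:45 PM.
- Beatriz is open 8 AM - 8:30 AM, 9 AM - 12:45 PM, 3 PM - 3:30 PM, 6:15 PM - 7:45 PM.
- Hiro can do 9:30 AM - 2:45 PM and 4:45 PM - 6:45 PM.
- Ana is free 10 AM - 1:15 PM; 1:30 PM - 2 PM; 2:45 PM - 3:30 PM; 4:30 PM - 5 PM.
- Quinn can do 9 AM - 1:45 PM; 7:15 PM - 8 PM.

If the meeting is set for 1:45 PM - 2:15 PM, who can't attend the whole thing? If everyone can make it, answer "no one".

Idris: not fully free for 13:45-14:15. Beatriz: not fully free for 13:45-14:15. Hiro: free for 13:45-14:15. Ana: not fully free for 13:45-14:15. Quinn: not fully free for 13:45-14:15.

Ana, Beatriz, Idris, Quinn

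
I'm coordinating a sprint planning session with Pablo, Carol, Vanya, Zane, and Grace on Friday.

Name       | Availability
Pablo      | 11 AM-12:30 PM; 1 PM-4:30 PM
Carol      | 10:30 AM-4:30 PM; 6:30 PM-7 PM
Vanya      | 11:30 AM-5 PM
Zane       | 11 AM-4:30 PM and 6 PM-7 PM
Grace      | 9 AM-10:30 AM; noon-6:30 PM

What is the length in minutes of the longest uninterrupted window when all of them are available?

Pablo ∩ Carol: 11:00-12:30, 13:00-16:30.
Pablo ∩ Carol ∩ Vanya: 11:30-12:30, 13:00-16:30.
Pablo ∩ Carol ∩ Vanya ∩ Zane: 11:30-12:30, 13:00-16:30.
Pablo ∩ Carol ∩ Vanya ∩ Zane ∩ Grace: 12:00-12:30, 13:00-16:30.
The longest is 13:00-16:30 at 210 minutes.

210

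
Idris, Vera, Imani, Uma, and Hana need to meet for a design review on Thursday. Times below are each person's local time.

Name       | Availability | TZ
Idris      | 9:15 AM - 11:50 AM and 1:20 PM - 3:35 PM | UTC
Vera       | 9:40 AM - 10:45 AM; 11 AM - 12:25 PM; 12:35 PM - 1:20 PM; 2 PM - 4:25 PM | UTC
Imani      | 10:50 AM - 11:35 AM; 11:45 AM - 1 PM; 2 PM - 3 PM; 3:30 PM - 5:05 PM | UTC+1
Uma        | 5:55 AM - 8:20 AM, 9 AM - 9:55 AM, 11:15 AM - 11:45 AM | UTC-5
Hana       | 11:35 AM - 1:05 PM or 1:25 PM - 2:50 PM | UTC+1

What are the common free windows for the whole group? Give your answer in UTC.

11:00-11:50

Idris in UTC: 09:15-11:50, 13:20-15:35.
Vera in UTC: 09:40-10:45, 11:00-12:25, 12:35-13:20, 14:00-16:25.
Imani in UTC: 09:50-10:35, 10:45-12:00, 13:00-14:00, 14:30-16:05 (subtract 1h to convert from UTC+1).
Uma in UTC: 10:55-13:20, 14:00-14:55, 16:15-16:45 (add 5h to convert from UTC-5).
Hana in UTC: 10:35-12:05, 12:25-13:50 (subtract 1h to convert from UTC+1).
Idris ∩ Vera: 09:40-10:45, 11:00-11:50, 14:00-15:35.
Idris ∩ Vera ∩ Imani: 09:50-10:35, 11:00-11:50, 14:30-15:35.
Idris ∩ Vera ∩ Imani ∩ Uma: 11:00-11:50, 14:30-14:55.
Idris ∩ Vera ∩ Imani ∩ Uma ∩ Hana: 11:00-11:50.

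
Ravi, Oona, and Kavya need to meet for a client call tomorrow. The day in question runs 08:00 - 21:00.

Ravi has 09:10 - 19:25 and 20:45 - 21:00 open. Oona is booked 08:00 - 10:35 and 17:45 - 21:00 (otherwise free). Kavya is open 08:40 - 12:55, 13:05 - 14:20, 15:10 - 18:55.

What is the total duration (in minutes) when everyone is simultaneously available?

370

Ravi free: 09:10-19:25, 20:45-21:00.
Oona free: 10:35-17:45 (invert busy blocks within the working day).
Kavya free: 08:40-12:55, 13:05-14:20, 15:10-18:55.
Ravi ∩ Oona: 10:35-17:45.
Ravi ∩ Oona ∩ Kavya: 10:35-12:55, 13:05-14:20, 15:10-17:45.
Summing the common windows: 140 + 75 + 155 = 370 minutes.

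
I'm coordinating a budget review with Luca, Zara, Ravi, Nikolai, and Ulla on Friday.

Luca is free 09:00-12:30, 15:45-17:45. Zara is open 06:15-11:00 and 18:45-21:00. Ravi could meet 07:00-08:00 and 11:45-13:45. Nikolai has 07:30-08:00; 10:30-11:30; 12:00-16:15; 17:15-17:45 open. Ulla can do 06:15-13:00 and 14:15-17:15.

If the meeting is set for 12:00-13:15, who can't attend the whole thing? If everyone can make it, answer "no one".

Luca, Ulla, Zara

Luca: not fully free for 12:00-13:15. Zara: not fully free for 12:00-13:15. Ravi: free for 12:00-13:15. Nikolai: free for 12:00-13:15. Ulla: not fully free for 12:00-13:15.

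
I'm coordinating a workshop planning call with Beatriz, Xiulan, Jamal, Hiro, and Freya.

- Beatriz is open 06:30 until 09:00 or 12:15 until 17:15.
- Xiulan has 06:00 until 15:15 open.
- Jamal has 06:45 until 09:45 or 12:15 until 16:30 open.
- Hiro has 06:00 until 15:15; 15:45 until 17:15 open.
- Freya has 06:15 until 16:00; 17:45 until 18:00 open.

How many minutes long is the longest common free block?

Beatriz ∩ Xiulan: 06:30-09:00, 12:15-15:15.
Beatriz ∩ Xiulan ∩ Jamal: 06:45-09:00, 12:15-15:15.
Beatriz ∩ Xiulan ∩ Jamal ∩ Hiro: 06:45-09:00, 12:15-15:15.
Beatriz ∩ Xiulan ∩ Jamal ∩ Hiro ∩ Freya: 06:45-09:00, 12:15-15:15.
The longest is 12:15-15:15 at 180 minutes.

180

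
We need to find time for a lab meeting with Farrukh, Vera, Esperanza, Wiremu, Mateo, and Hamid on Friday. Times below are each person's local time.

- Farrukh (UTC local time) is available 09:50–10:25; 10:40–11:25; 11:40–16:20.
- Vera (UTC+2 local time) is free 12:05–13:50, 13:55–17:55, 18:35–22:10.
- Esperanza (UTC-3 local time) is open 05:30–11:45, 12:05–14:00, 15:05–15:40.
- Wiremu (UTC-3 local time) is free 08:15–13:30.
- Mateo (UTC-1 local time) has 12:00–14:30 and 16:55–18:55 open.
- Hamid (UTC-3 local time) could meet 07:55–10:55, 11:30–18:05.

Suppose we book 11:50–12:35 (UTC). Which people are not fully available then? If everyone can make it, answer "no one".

Farrukh in UTC: 09:50-10:25, 10:40-11:25, 11:40-16:20.
Vera in UTC: 10:05-11:50, 11:55-15:55, 16:35-20:10 (subtract 2h to convert from UTC+2).
Esperanza in UTC: 08:30-14:45, 15:05-17:00, 18:05-18:40 (add 3h to convert from UTC-3).
Wiremu in UTC: 11:15-16:30 (add 3h to convert from UTC-3).
Mateo in UTC: 13:00-15:30, 17:55-19:55 (add 1h to convert from UTC-1).
Hamid in UTC: 10:55-13:55, 14:30-21:05 (add 3h to convert from UTC-3).
Farrukh: free for 11:50-12:35. Vera: not fully free for 11:50-12:35. Esperanza: free for 11:50-12:35. Wiremu: free for 11:50-12:35. Mateo: not fully free for 11:50-12:35. Hamid: free for 11:50-12:35.

Mateo, Vera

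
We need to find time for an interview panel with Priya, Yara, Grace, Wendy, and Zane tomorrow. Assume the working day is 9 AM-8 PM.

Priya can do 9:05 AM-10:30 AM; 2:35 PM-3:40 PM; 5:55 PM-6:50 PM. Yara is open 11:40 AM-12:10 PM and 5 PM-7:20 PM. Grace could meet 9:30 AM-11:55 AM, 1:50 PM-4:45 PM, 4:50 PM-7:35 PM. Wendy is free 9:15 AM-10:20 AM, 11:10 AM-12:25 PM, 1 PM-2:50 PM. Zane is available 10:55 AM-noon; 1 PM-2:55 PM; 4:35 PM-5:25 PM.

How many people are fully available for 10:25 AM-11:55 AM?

1

Grace can make the full 10:25-11:55 slot — that's 1.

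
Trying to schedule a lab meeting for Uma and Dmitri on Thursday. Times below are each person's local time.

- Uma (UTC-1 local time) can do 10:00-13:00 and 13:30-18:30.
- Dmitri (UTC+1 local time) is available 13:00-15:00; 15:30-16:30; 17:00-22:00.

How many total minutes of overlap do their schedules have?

390

Uma in UTC: 11:00-14:00, 14:30-19:30 (add 1h to convert from UTC-1).
Dmitri in UTC: 12:00-14:00, 14:30-15:30, 16:00-21:00 (subtract 1h to convert from UTC+1).
Uma ∩ Dmitri: 12:00-14:00, 14:30-15:30, 16:00-19:30.
Those are the intersection windows.
Summing the common windows: 120 + 60 + 210 = 390 minutes.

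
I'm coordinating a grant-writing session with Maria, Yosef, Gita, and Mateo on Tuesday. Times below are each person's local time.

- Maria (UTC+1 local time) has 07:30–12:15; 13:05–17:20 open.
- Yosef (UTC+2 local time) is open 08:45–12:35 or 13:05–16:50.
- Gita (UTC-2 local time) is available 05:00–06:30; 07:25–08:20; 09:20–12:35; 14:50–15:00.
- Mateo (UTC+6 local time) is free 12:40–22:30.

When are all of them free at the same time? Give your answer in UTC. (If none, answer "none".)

Maria in UTC: 06:30-11:15, 12:05-16:20 (subtract 1h to convert from UTC+1).
Yosef in UTC: 06:45-10:35, 11:05-14:50 (subtract 2h to convert from UTC+2).
Gita in UTC: 07:00-08:30, 09:25-10:20, 11:20-14:35, 16:50-17:00 (add 2h to convert from UTC-2).
Mateo in UTC: 06:40-16:30 (subtract 6h to convert from UTC+6).
Maria ∩ Yosef: 06:45-10:35, 11:05-11:15, 12:05-14:50.
Maria ∩ Yosef ∩ Gita: 07:00-08:30, 09:25-10:20, 12:05-14:35.
Maria ∩ Yosef ∩ Gita ∩ Mateo: 07:00-08:30, 09:25-10:20, 12:05-14:35.
So the common availability across everyone is 07:00-08:30, 09:25-10:20, 12:05-14:35.

07:00-08:30, 09:25-10:20, 12:05-14:35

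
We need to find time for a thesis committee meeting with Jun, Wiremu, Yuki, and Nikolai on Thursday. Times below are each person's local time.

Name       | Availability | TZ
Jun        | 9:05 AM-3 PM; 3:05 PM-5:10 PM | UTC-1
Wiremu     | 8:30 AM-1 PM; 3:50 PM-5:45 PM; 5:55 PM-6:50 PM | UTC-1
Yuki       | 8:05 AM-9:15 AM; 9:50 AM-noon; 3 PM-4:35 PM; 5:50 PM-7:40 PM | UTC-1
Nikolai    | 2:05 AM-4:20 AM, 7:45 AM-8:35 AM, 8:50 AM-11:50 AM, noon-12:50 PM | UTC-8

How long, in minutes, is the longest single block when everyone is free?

90

Jun in UTC: 10:05-16:00, 16:05-18:10 (add 1h to convert from UTC-1).
Wiremu in UTC: 09:30-14:00, 16:50-18:45, 18:55-19:50 (add 1h to convert from UTC-1).
Yuki in UTC: 09:05-10:15, 10:50-13:00, 16:00-17:35, 18:50-20:40 (add 1h to convert from UTC-1).
Nikolai in UTC: 10:05-12:20, 15:45-16:35, 16:50-19:50, 20:00-20:50 (add 8h to convert from UTC-8).
Jun ∩ Wiremu: 10:05-14:00, 16:50-18:10.
Jun ∩ Wiremu ∩ Yuki: 10:05-10:15, 10:50-13:00, 16:50-17:35.
Jun ∩ Wiremu ∩ Yuki ∩ Nikolai: 10:05-10:15, 10:50-12:20, 16:50-17:35.
So the common availability across everyone is 10:05-10:15, 10:50-12:20, 16:50-17:35.
The longest is 10:50-12:20 at 90 minutes.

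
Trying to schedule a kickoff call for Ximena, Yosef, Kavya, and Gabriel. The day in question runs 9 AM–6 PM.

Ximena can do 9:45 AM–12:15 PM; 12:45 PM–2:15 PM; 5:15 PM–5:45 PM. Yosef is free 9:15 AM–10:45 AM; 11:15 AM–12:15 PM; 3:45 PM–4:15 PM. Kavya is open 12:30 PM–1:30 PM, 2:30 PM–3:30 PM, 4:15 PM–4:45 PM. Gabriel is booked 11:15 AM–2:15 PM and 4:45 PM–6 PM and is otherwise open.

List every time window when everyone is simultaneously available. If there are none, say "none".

Ximena free: 09:45-12:15, 12:45-14:15, 17:15-17:45.
Yosef free: 09:15-10:45, 11:15-12:15, 15:45-16:15.
Kavya free: 12:30-13:30, 14:30-15:30, 16:15-16:45.
Gabriel free: 09:00-11:15, 14:15-16:45 (invert busy blocks within the working day).
Ximena ∩ Yosef: 09:45-10:45, 11:15-12:15.
Ximena ∩ Yosef ∩ Kavya: ∅.
Ximena ∩ Yosef ∩ Kavya ∩ Gabriel: ∅.
There is no time when everyone is free.

none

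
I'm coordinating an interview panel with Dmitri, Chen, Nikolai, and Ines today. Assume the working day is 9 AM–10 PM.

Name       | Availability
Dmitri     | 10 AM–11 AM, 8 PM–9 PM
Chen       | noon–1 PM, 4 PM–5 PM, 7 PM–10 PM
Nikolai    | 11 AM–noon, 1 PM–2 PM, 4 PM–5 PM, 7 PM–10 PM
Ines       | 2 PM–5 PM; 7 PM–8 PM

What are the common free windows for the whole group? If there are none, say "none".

Dmitri ∩ Chen: 20:00-21:00.
Dmitri ∩ Chen ∩ Nikolai: 20:00-21:00.
Dmitri ∩ Chen ∩ Nikolai ∩ Ines: ∅.
There is no time when everyone is free.

none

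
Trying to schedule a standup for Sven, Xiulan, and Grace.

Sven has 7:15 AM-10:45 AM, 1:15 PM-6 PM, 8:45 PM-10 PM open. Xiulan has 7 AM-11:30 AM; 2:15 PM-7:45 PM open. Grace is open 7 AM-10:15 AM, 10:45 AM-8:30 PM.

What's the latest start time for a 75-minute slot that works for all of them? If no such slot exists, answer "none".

Sven ∩ Xiulan: 07:15-10:45, 14:15-18:00.
Sven ∩ Xiulan ∩ Grace: 07:15-10:15, 14:15-18:00.
The last common window of at least 75 minutes is 14:15-18:00; a 75-minute meeting can start as late as 16:45 and still end by 18:00.

16:45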